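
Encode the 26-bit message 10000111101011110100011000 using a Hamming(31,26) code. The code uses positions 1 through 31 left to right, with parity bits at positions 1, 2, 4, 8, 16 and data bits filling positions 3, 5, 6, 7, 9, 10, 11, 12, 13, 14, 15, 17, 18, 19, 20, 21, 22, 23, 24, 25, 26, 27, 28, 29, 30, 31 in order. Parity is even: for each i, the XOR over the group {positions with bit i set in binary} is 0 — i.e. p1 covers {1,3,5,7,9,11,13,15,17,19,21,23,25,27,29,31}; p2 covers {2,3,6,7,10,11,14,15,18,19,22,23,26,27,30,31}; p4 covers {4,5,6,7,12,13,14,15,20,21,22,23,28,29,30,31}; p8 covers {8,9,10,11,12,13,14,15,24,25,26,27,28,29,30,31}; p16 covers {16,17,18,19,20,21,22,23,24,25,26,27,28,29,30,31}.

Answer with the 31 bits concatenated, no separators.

Place data at non-parity positions: p1 p2 1 p4 0 0 0 p8 0 1 1 1 1 0 1 p16 0 1 1 1 1 0 1 0 0 0 1 1 0 0 0
p1 (pos 1,3,5,7,9,11,13,15,17,19,21,23,25,27,29,31): XOR of data positions = 1⊕0⊕0⊕0⊕1⊕1⊕1⊕0⊕1⊕1⊕1⊕0⊕1⊕0⊕0 = 0
p2 (pos 2,3,6,7,10,11,14,15,18,19,22,23,26,27,30,31): XOR of data positions = 1⊕0⊕0⊕1⊕1⊕0⊕1⊕1⊕1⊕0⊕1⊕0⊕1⊕0⊕0 = 0
p4 (pos 4,5,6,7,12,13,14,15,20,21,22,23,28,29,30,31): XOR of data positions = 0⊕0⊕0⊕1⊕1⊕0⊕1⊕1⊕1⊕0⊕1⊕1⊕0⊕0⊕0 = 1
p8 (pos 8,9,10,11,12,13,14,15,24,25,26,27,28,29,30,31): XOR of data positions = 0⊕1⊕1⊕1⊕1⊕0⊕1⊕0⊕0⊕0⊕1⊕1⊕0⊕0⊕0 = 1
p16 (pos 16,17,18,19,20,21,22,23,24,25,26,27,28,29,30,31): XOR of data positions = 0⊕1⊕1⊕1⊕1⊕0⊕1⊕0⊕0⊕0⊕1⊕1⊕0⊕0⊕0 = 1
Codeword: 0011000101111011011110100011000

0011000101111011011110100011000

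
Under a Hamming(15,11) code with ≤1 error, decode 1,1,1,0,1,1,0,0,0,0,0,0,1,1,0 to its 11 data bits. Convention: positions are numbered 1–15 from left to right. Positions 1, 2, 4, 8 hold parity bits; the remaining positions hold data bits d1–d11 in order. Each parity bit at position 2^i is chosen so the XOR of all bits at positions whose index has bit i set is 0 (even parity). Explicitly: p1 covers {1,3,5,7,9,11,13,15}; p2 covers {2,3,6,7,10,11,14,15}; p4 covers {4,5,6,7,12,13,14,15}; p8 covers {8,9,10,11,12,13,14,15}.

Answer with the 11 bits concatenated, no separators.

s1 (pos 1,3,5,7,9,11,13,15): 1⊕1⊕1⊕0⊕0⊕0⊕1⊕0 = 0
s2 (pos 2,3,6,7,10,11,14,15): 1⊕1⊕1⊕0⊕0⊕0⊕1⊕0 = 0
s4 (pos 4,5,6,7,12,13,14,15): 0⊕1⊕1⊕0⊕0⊕1⊕1⊕0 = 0
s8 (pos 8,9,10,11,12,13,14,15): 0⊕0⊕0⊕0⊕0⊕1⊕1⊕0 = 0
Syndrome s8…s1 = 0000 → no error.
Read data bits from positions 3,5,6,7,9,10,11,12,13,14,15: 11100000110

11100000110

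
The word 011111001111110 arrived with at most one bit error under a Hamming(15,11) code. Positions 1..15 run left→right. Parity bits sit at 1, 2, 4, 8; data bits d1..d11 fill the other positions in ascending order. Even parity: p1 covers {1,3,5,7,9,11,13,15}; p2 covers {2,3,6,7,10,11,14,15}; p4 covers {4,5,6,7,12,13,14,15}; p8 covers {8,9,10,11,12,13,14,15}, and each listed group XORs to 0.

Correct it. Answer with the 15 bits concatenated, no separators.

s1 (pos 1,3,5,7,9,11,13,15): 0⊕1⊕1⊕0⊕1⊕1⊕1⊕0 = 1
s2 (pos 2,3,6,7,10,11,14,15): 1⊕1⊕1⊕0⊕1⊕1⊕1⊕0 = 0
s4 (pos 4,5,6,7,12,13,14,15): 1⊕1⊕1⊕0⊕1⊕1⊕1⊕0 = 0
s8 (pos 8,9,10,11,12,13,14,15): 0⊕1⊕1⊕1⊕1⊕1⊕1⊕0 = 0
Syndrome s8…s1 = 0001 → error at position 1.
Flip position 1: 011111001111110 → 111111001111110

111111001111110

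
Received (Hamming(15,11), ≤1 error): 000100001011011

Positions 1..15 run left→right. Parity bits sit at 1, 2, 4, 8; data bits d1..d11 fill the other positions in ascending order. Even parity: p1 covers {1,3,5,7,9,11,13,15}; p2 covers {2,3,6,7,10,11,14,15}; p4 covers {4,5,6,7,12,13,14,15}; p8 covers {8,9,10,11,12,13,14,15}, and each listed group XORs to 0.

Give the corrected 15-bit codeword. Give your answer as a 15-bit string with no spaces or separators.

s1 (pos 1,3,5,7,9,11,13,15): 0⊕0⊕0⊕0⊕1⊕1⊕0⊕1 = 1
s2 (pos 2,3,6,7,10,11,14,15): 0⊕0⊕0⊕0⊕0⊕1⊕1⊕1 = 1
s4 (pos 4,5,6,7,12,13,14,15): 1⊕0⊕0⊕0⊕1⊕0⊕1⊕1 = 0
s8 (pos 8,9,10,11,12,13,14,15): 0⊕1⊕0⊕1⊕1⊕0⊕1⊕1 = 1
Syndrome s8…s1 = 1011 → error at position 11.
Flip position 11: 000100001011011 → 000100001001011

000100001001011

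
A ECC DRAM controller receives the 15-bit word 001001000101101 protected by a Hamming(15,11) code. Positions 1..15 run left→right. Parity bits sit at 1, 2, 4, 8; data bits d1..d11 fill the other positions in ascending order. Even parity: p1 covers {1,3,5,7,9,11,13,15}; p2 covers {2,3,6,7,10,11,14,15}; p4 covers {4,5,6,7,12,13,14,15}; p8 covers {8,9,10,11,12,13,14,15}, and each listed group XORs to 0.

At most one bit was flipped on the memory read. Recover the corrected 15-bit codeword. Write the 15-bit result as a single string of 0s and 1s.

s1 (pos 1,3,5,7,9,11,13,15): 0⊕1⊕0⊕0⊕0⊕0⊕1⊕1 = 1
s2 (pos 2,3,6,7,10,11,14,15): 0⊕1⊕1⊕0⊕1⊕0⊕0⊕1 = 0
s4 (pos 4,5,6,7,12,13,14,15): 0⊕0⊕1⊕0⊕1⊕1⊕0⊕1 = 0
s8 (pos 8,9,10,11,12,13,14,15): 0⊕0⊕1⊕0⊕1⊕1⊕0⊕1 = 0
Syndrome s8…s1 = 0001 → error at position 1.
Flip position 1: 001001000101101 → 101001000101101

101001000101101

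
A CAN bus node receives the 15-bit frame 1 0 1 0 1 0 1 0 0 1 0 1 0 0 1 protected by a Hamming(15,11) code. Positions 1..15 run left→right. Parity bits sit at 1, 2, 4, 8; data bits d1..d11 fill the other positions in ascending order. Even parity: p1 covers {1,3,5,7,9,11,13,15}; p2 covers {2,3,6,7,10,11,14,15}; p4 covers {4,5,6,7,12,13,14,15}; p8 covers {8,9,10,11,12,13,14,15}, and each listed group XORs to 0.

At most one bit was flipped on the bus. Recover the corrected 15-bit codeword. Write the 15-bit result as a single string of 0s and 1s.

s1 (pos 1,3,5,7,9,11,13,15): 1⊕1⊕1⊕1⊕0⊕0⊕0⊕1 = 1
s2 (pos 2,3,6,7,10,11,14,15): 0⊕1⊕0⊕1⊕1⊕0⊕0⊕1 = 0
s4 (pos 4,5,6,7,12,13,14,15): 0⊕1⊕0⊕1⊕1⊕0⊕0⊕1 = 0
s8 (pos 8,9,10,11,12,13,14,15): 0⊕0⊕1⊕0⊕1⊕0⊕0⊕1 = 1
Syndrome s8…s1 = 1001 → error at position 9.
Flip position 9: 101010100101001 → 101010101101001

101010101101001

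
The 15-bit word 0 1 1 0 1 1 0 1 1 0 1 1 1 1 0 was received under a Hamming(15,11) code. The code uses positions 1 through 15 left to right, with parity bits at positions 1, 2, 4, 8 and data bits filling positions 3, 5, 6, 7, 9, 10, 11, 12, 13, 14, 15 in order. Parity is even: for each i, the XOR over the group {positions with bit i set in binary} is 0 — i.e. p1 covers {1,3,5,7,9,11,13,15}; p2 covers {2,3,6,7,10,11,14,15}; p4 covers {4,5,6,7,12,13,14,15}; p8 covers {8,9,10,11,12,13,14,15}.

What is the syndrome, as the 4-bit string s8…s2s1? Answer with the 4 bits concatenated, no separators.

0111

s1 (pos 1,3,5,7,9,11,13,15): 0⊕1⊕1⊕0⊕1⊕1⊕1⊕0 = 1
s2 (pos 2,3,6,7,10,11,14,15): 1⊕1⊕1⊕0⊕0⊕1⊕1⊕0 = 1
s4 (pos 4,5,6,7,12,13,14,15): 0⊕1⊕1⊕0⊕1⊕1⊕1⊕0 = 1
s8 (pos 8,9,10,11,12,13,14,15): 1⊕1⊕0⊕1⊕1⊕1⊕1⊕0 = 0
Syndrome s8…s1 = 0111 → error at position 7.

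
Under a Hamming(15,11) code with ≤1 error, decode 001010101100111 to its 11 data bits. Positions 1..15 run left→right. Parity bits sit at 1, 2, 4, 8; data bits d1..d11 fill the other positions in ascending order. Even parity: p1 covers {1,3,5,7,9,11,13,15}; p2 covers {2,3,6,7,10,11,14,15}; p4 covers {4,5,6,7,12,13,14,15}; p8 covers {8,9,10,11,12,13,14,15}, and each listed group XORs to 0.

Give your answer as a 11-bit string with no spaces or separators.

s1 (pos 1,3,5,7,9,11,13,15): 0⊕1⊕1⊕1⊕1⊕0⊕1⊕1 = 0
s2 (pos 2,3,6,7,10,11,14,15): 0⊕1⊕0⊕1⊕1⊕0⊕1⊕1 = 1
s4 (pos 4,5,6,7,12,13,14,15): 0⊕1⊕0⊕1⊕0⊕1⊕1⊕1 = 1
s8 (pos 8,9,10,11,12,13,14,15): 0⊕1⊕1⊕0⊕0⊕1⊕1⊕1 = 1
Syndrome s8…s1 = 1110 → error at position 14.
Flip position 14: 001010101100111 → 001010101100101
Read data bits from positions 3,5,6,7,9,10,11,12,13,14,15: 11011100101

11011100101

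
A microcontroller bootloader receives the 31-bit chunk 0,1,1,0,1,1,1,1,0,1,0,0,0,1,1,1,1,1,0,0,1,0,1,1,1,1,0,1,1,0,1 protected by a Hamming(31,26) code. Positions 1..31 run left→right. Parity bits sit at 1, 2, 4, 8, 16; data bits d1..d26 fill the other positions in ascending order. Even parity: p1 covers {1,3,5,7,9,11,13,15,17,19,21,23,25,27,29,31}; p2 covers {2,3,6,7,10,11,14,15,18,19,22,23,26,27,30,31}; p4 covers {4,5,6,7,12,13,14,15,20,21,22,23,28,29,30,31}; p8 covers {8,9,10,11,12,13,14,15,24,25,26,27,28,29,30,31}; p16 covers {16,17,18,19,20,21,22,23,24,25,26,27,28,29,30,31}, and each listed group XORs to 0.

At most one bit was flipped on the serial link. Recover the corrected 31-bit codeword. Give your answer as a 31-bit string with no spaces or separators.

s1 (pos 1,3,5,7,9,11,13,15,17,19,21,23,25,27,29,31): 0⊕1⊕1⊕1⊕0⊕0⊕0⊕1⊕1⊕0⊕1⊕1⊕1⊕0⊕1⊕1 = 0
s2 (pos 2,3,6,7,10,11,14,15,18,19,22,23,26,27,30,31): 1⊕1⊕1⊕1⊕1⊕0⊕1⊕1⊕1⊕0⊕0⊕1⊕1⊕0⊕0⊕1 = 1
s4 (pos 4,5,6,7,12,13,14,15,20,21,22,23,28,29,30,31): 0⊕1⊕1⊕1⊕0⊕0⊕1⊕1⊕0⊕1⊕0⊕1⊕1⊕1⊕0⊕1 = 0
s8 (pos 8,9,10,11,12,13,14,15,24,25,26,27,28,29,30,31): 1⊕0⊕1⊕0⊕0⊕0⊕1⊕1⊕1⊕1⊕1⊕0⊕1⊕1⊕0⊕1 = 0
s16 (pos 16,17,18,19,20,21,22,23,24,25,26,27,28,29,30,31): 1⊕1⊕1⊕0⊕0⊕1⊕0⊕1⊕1⊕1⊕1⊕0⊕1⊕1⊕0⊕1 = 1
Syndrome s16…s1 = 10010 → error at position 18.
Flip position 18: 0110111101000111110010111101101 → 0110111101000111100010111101101

0110111101000111100010111101101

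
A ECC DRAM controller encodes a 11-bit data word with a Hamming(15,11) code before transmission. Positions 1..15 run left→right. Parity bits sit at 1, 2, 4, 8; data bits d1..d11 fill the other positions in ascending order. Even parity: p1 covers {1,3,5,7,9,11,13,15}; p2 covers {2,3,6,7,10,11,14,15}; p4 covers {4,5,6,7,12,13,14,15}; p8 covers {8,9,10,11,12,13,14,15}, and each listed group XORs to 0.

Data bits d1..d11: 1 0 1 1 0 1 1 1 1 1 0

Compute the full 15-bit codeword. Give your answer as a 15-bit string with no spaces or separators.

001101110111110

Place data at non-parity positions: p1 p2 1 p4 0 1 1 p8 0 1 1 1 1 1 0
p1 (pos 1,3,5,7,9,11,13,15): XOR of data positions = 1⊕0⊕1⊕0⊕1⊕1⊕0 = 0
p2 (pos 2,3,6,7,10,11,14,15): XOR of data positions = 1⊕1⊕1⊕1⊕1⊕1⊕0 = 0
p4 (pos 4,5,6,7,12,13,14,15): XOR of data positions = 0⊕1⊕1⊕1⊕1⊕1⊕0 = 1
p8 (pos 8,9,10,11,12,13,14,15): XOR of data positions = 0⊕1⊕1⊕1⊕1⊕1⊕0 = 1
Codeword: 001101110111110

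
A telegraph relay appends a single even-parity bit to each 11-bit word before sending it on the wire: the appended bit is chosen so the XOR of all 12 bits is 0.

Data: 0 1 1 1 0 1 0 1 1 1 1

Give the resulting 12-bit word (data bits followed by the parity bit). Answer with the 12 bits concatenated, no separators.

011101011110

XOR of the 11 data bits: 0⊕1⊕1⊕1⊕0⊕1⊕0⊕1⊕1⊕1⊕1 = 0
Parity bit = 0 (so all 12 bits XOR to 0).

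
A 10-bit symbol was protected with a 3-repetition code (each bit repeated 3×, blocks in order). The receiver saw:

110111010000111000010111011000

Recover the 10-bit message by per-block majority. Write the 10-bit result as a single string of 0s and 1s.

Block 1 (110): 2 ones → 1
Block 2 (111): 3 ones → 1
Block 3 (010): 1 one → 0
Block 4 (000): 0 ones → 0
Block 5 (111): 3 ones → 1
Block 6 (000): 0 ones → 0
Block 7 (010): 1 one → 0
Block 8 (111): 3 ones → 1
Block 9 (011): 2 ones → 1
Block 10 (000): 0 ones → 0

1100100110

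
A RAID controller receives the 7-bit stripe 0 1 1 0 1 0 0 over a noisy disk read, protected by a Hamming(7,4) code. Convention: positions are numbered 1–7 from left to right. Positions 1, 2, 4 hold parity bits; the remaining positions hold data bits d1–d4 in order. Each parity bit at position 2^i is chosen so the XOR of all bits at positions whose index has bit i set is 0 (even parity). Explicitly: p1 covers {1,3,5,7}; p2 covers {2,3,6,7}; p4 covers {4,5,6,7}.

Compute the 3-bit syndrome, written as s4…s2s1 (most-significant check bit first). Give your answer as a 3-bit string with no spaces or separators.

100

s1 (pos 1,3,5,7): 0⊕1⊕1⊕0 = 0
s2 (pos 2,3,6,7): 1⊕1⊕0⊕0 = 0
s4 (pos 4,5,6,7): 0⊕1⊕0⊕0 = 1
Syndrome s4…s1 = 100 → error at position 4.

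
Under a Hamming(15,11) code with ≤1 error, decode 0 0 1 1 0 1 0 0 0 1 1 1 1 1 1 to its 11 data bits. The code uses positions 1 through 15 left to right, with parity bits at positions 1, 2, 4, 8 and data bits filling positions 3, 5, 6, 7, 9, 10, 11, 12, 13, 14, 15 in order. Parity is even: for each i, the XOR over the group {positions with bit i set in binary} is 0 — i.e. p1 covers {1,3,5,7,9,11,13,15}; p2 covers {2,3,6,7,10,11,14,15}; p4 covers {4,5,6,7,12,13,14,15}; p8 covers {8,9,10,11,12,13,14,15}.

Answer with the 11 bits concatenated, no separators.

10100111111

s1 (pos 1,3,5,7,9,11,13,15): 0⊕1⊕0⊕0⊕0⊕1⊕1⊕1 = 0
s2 (pos 2,3,6,7,10,11,14,15): 0⊕1⊕1⊕0⊕1⊕1⊕1⊕1 = 0
s4 (pos 4,5,6,7,12,13,14,15): 1⊕0⊕1⊕0⊕1⊕1⊕1⊕1 = 0
s8 (pos 8,9,10,11,12,13,14,15): 0⊕0⊕1⊕1⊕1⊕1⊕1⊕1 = 0
Syndrome s8…s1 = 0000 → no error.
Read data bits from positions 3,5,6,7,9,10,11,12,13,14,15: 10100111111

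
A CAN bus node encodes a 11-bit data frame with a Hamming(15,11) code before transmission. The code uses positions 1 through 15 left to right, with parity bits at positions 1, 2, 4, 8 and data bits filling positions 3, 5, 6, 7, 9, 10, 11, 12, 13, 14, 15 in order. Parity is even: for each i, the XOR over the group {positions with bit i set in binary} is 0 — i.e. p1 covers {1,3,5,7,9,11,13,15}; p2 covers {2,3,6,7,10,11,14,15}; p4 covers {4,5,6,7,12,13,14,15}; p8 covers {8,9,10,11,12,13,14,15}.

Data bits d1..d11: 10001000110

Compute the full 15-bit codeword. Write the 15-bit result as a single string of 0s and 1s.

101000011000110

Place data at non-parity positions: p1 p2 1 p4 0 0 0 p8 1 0 0 0 1 1 0
p1 (pos 1,3,5,7,9,11,13,15): XOR of data positions = 1⊕0⊕0⊕1⊕0⊕1⊕0 = 1
p2 (pos 2,3,6,7,10,11,14,15): XOR of data positions = 1⊕0⊕0⊕0⊕0⊕1⊕0 = 0
p4 (pos 4,5,6,7,12,13,14,15): XOR of data positions = 0⊕0⊕0⊕0⊕1⊕1⊕0 = 0
p8 (pos 8,9,10,11,12,13,14,15): XOR of data positions = 1⊕0⊕0⊕0⊕1⊕1⊕0 = 1
Codeword: 101000011000110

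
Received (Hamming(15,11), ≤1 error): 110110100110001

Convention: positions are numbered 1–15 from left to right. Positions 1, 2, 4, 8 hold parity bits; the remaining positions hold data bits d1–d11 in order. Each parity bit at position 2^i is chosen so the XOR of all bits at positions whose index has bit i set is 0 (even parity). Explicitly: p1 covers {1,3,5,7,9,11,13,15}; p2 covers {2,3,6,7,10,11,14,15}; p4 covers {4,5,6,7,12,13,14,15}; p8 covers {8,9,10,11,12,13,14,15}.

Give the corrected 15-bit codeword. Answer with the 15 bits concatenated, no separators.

s1 (pos 1,3,5,7,9,11,13,15): 1⊕0⊕1⊕1⊕0⊕1⊕0⊕1 = 1
s2 (pos 2,3,6,7,10,11,14,15): 1⊕0⊕0⊕1⊕1⊕1⊕0⊕1 = 1
s4 (pos 4,5,6,7,12,13,14,15): 1⊕1⊕0⊕1⊕0⊕0⊕0⊕1 = 0
s8 (pos 8,9,10,11,12,13,14,15): 0⊕0⊕1⊕1⊕0⊕0⊕0⊕1 = 1
Syndrome s8…s1 = 1011 → error at position 11.
Flip position 11: 110110100110001 → 110110100100001

110110100100001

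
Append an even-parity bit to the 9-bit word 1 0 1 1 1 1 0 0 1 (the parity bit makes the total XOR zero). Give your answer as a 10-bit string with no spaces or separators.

1011110010

XOR of the 9 data bits: 1⊕0⊕1⊕1⊕1⊕1⊕0⊕0⊕1 = 0
Parity bit = 0 (so all 10 bits XOR to 0).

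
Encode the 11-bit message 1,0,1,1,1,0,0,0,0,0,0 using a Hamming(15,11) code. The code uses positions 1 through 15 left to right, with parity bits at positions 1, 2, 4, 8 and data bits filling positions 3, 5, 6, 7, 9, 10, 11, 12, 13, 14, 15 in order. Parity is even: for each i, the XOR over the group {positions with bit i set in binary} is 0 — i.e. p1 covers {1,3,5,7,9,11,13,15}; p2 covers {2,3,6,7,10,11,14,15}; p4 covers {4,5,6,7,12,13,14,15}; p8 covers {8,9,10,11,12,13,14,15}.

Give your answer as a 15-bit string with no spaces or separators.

Place data at non-parity positions: p1 p2 1 p4 0 1 1 p8 1 0 0 0 0 0 0
p1 (pos 1,3,5,7,9,11,13,15): XOR of data positions = 1⊕0⊕1⊕1⊕0⊕0⊕0 = 1
p2 (pos 2,3,6,7,10,11,14,15): XOR of data positions = 1⊕1⊕1⊕0⊕0⊕0⊕0 = 1
p4 (pos 4,5,6,7,12,13,14,15): XOR of data positions = 0⊕1⊕1⊕0⊕0⊕0⊕0 = 0
p8 (pos 8,9,10,11,12,13,14,15): XOR of data positions = 1⊕0⊕0⊕0⊕0⊕0⊕0 = 1
Codeword: 111001111000000

111001111000000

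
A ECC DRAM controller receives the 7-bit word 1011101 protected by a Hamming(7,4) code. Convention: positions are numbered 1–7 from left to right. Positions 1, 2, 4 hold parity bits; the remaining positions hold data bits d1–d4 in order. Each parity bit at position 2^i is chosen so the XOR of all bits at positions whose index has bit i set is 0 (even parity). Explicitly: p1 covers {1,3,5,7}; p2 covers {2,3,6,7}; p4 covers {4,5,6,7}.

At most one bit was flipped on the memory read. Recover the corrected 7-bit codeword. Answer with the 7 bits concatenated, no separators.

1010101

s1 (pos 1,3,5,7): 1⊕1⊕1⊕1 = 0
s2 (pos 2,3,6,7): 0⊕1⊕0⊕1 = 0
s4 (pos 4,5,6,7): 1⊕1⊕0⊕1 = 1
Syndrome s4…s1 = 100 → error at position 4.
Flip position 4: 1011101 → 1010101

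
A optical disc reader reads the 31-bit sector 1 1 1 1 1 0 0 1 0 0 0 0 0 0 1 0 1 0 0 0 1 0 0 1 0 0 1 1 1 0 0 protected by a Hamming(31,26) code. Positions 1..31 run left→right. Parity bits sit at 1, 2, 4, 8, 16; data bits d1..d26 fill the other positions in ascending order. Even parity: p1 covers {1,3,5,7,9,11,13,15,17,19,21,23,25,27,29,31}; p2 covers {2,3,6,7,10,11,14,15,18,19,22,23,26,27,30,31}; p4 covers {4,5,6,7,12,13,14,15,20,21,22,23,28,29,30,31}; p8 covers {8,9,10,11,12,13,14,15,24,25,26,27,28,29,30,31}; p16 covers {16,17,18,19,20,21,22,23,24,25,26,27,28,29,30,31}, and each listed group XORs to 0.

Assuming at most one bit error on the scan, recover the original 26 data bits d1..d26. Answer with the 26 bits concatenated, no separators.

s1 (pos 1,3,5,7,9,11,13,15,17,19,21,23,25,27,29,31): 1⊕1⊕1⊕0⊕0⊕0⊕0⊕1⊕1⊕0⊕1⊕0⊕0⊕1⊕1⊕0 = 0
s2 (pos 2,3,6,7,10,11,14,15,18,19,22,23,26,27,30,31): 1⊕1⊕0⊕0⊕0⊕0⊕0⊕1⊕0⊕0⊕0⊕0⊕0⊕1⊕0⊕0 = 0
s4 (pos 4,5,6,7,12,13,14,15,20,21,22,23,28,29,30,31): 1⊕1⊕0⊕0⊕0⊕0⊕0⊕1⊕0⊕1⊕0⊕0⊕1⊕1⊕0⊕0 = 0
s8 (pos 8,9,10,11,12,13,14,15,24,25,26,27,28,29,30,31): 1⊕0⊕0⊕0⊕0⊕0⊕0⊕1⊕1⊕0⊕0⊕1⊕1⊕1⊕0⊕0 = 0
s16 (pos 16,17,18,19,20,21,22,23,24,25,26,27,28,29,30,31): 0⊕1⊕0⊕0⊕0⊕1⊕0⊕0⊕1⊕0⊕0⊕1⊕1⊕1⊕0⊕0 = 0
Syndrome s16…s1 = 00000 → no error.
Read data bits from positions 3,5,6,7,9,10,11,12,13,14,15,17,18,19,20,21,22,23,24,25,26,27,28,29,30,31: 11000000001100010010011100

11000000001100010010011100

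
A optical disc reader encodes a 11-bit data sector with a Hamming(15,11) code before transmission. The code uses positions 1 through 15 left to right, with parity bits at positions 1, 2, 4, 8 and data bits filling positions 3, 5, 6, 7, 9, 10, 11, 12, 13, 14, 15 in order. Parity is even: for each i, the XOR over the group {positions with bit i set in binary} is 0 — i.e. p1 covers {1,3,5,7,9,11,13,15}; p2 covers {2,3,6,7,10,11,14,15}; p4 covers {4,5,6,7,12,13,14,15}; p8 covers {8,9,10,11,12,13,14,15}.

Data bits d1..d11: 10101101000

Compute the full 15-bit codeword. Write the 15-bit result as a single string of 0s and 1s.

Place data at non-parity positions: p1 p2 1 p4 0 1 0 p8 1 1 0 1 0 0 0
p1 (pos 1,3,5,7,9,11,13,15): XOR of data positions = 1⊕0⊕0⊕1⊕0⊕0⊕0 = 0
p2 (pos 2,3,6,7,10,11,14,15): XOR of data positions = 1⊕1⊕0⊕1⊕0⊕0⊕0 = 1
p4 (pos 4,5,6,7,12,13,14,15): XOR of data positions = 0⊕1⊕0⊕1⊕0⊕0⊕0 = 0
p8 (pos 8,9,10,11,12,13,14,15): XOR of data positions = 1⊕1⊕0⊕1⊕0⊕0⊕0 = 1
Codeword: 011001011101000

011001011101000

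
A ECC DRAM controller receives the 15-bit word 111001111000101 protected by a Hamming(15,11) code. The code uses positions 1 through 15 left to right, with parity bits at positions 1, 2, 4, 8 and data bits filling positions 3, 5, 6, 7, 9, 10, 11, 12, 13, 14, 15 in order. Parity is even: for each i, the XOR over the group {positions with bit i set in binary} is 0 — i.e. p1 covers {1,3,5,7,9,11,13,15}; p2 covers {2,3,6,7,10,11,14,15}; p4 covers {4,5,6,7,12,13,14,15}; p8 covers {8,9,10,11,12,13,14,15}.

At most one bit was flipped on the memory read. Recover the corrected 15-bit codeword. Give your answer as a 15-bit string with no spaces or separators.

s1 (pos 1,3,5,7,9,11,13,15): 1⊕1⊕0⊕1⊕1⊕0⊕1⊕1 = 0
s2 (pos 2,3,6,7,10,11,14,15): 1⊕1⊕1⊕1⊕0⊕0⊕0⊕1 = 1
s4 (pos 4,5,6,7,12,13,14,15): 0⊕0⊕1⊕1⊕0⊕1⊕0⊕1 = 0
s8 (pos 8,9,10,11,12,13,14,15): 1⊕1⊕0⊕0⊕0⊕1⊕0⊕1 = 0
Syndrome s8…s1 = 0010 → error at position 2.
Flip position 2: 111001111000101 → 101001111000101

101001111000101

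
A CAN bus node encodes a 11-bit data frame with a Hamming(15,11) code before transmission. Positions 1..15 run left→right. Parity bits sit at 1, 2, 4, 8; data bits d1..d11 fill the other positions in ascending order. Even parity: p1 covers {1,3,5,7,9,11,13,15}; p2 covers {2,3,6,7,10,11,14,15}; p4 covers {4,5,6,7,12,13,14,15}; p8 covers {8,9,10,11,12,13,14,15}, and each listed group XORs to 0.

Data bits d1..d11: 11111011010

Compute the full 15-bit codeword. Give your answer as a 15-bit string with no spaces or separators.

111111101011010

Place data at non-parity positions: p1 p2 1 p4 1 1 1 p8 1 0 1 1 0 1 0
p1 (pos 1,3,5,7,9,11,13,15): XOR of data positions = 1⊕1⊕1⊕1⊕1⊕0⊕0 = 1
p2 (pos 2,3,6,7,10,11,14,15): XOR of data positions = 1⊕1⊕1⊕0⊕1⊕1⊕0 = 1
p4 (pos 4,5,6,7,12,13,14,15): XOR of data positions = 1⊕1⊕1⊕1⊕0⊕1⊕0 = 1
p8 (pos 8,9,10,11,12,13,14,15): XOR of data positions = 1⊕0⊕1⊕1⊕0⊕1⊕0 = 0
Codeword: 111111101011010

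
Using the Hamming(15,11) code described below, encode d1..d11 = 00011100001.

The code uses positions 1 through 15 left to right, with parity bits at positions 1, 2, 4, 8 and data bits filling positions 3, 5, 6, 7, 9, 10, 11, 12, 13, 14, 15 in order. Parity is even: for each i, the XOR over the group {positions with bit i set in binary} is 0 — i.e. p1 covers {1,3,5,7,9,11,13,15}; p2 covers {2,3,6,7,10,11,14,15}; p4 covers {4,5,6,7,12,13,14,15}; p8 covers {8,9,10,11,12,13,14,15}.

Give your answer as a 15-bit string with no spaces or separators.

110000111100001

Place data at non-parity positions: p1 p2 0 p4 0 0 1 p8 1 1 0 0 0 0 1
p1 (pos 1,3,5,7,9,11,13,15): XOR of data positions = 0⊕0⊕1⊕1⊕0⊕0⊕1 = 1
p2 (pos 2,3,6,7,10,11,14,15): XOR of data positions = 0⊕0⊕1⊕1⊕0⊕0⊕1 = 1
p4 (pos 4,5,6,7,12,13,14,15): XOR of data positions = 0⊕0⊕1⊕0⊕0⊕0⊕1 = 0
p8 (pos 8,9,10,11,12,13,14,15): XOR of data positions = 1⊕1⊕0⊕0⊕0⊕0⊕1 = 1
Codeword: 110000111100001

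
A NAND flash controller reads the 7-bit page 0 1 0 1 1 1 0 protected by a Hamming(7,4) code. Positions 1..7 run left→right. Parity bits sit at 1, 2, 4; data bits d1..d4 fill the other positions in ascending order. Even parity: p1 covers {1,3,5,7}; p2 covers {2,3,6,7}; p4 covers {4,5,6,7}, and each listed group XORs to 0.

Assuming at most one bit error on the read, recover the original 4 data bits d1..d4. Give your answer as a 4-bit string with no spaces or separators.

0010

s1 (pos 1,3,5,7): 0⊕0⊕1⊕0 = 1
s2 (pos 2,3,6,7): 1⊕0⊕1⊕0 = 0
s4 (pos 4,5,6,7): 1⊕1⊕1⊕0 = 1
Syndrome s4…s1 = 101 → error at position 5.
Flip position 5: 0101110 → 0101010
Read data bits from positions 3,5,6,7: 0010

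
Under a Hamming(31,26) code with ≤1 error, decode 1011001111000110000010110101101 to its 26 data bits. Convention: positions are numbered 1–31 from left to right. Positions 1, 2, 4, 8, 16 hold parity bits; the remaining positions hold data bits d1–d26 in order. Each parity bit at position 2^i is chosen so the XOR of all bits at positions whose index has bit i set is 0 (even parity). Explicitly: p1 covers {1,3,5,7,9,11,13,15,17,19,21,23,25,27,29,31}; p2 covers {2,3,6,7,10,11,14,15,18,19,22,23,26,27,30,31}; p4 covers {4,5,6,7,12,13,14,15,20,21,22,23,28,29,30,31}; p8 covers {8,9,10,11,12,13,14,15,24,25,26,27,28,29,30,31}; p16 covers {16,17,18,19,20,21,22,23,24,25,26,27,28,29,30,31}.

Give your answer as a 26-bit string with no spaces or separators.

10011100011000000110101101

s1 (pos 1,3,5,7,9,11,13,15,17,19,21,23,25,27,29,31): 1⊕1⊕0⊕1⊕1⊕0⊕0⊕1⊕0⊕0⊕1⊕1⊕0⊕0⊕1⊕1 = 1
s2 (pos 2,3,6,7,10,11,14,15,18,19,22,23,26,27,30,31): 0⊕1⊕0⊕1⊕1⊕0⊕1⊕1⊕0⊕0⊕0⊕1⊕1⊕0⊕0⊕1 = 0
s4 (pos 4,5,6,7,12,13,14,15,20,21,22,23,28,29,30,31): 1⊕0⊕0⊕1⊕0⊕0⊕1⊕1⊕0⊕1⊕0⊕1⊕1⊕1⊕0⊕1 = 1
s8 (pos 8,9,10,11,12,13,14,15,24,25,26,27,28,29,30,31): 1⊕1⊕1⊕0⊕0⊕0⊕1⊕1⊕1⊕0⊕1⊕0⊕1⊕1⊕0⊕1 = 0
s16 (pos 16,17,18,19,20,21,22,23,24,25,26,27,28,29,30,31): 0⊕0⊕0⊕0⊕0⊕1⊕0⊕1⊕1⊕0⊕1⊕0⊕1⊕1⊕0⊕1 = 1
Syndrome s16…s1 = 10101 → error at position 21.
Flip position 21: 1011001111000110000010110101101 → 1011001111000110000000110101101
Read data bits from positions 3,5,6,7,9,10,11,12,13,14,15,17,18,19,20,21,22,23,24,25,26,27,28,29,30,31: 10011100011000000110101101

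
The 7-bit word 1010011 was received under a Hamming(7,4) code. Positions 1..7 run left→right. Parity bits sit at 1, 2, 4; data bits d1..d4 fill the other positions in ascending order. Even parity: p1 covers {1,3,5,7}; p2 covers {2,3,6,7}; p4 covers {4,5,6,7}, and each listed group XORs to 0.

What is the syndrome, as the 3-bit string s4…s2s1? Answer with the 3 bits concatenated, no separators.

011

s1 (pos 1,3,5,7): 1⊕1⊕0⊕1 = 1
s2 (pos 2,3,6,7): 0⊕1⊕1⊕1 = 1
s4 (pos 4,5,6,7): 0⊕0⊕1⊕1 = 0
Syndrome s4…s1 = 011 → error at position 3.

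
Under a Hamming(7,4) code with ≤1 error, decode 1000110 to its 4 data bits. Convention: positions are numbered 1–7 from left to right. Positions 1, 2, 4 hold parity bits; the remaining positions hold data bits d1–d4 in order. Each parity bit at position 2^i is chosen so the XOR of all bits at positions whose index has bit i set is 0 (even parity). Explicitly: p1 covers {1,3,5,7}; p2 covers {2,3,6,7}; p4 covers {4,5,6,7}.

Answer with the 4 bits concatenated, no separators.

s1 (pos 1,3,5,7): 1⊕0⊕1⊕0 = 0
s2 (pos 2,3,6,7): 0⊕0⊕1⊕0 = 1
s4 (pos 4,5,6,7): 0⊕1⊕1⊕0 = 0
Syndrome s4…s1 = 010 → error at position 2.
Flip position 2: 1000110 → 1100110
Read data bits from positions 3,5,6,7: 0110

0110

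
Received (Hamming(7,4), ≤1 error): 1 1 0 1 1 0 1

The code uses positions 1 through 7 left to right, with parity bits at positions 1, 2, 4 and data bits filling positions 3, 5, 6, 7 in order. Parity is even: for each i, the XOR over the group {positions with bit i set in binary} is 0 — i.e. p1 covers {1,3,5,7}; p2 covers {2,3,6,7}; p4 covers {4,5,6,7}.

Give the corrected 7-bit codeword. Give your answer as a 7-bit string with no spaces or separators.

1101001

s1 (pos 1,3,5,7): 1⊕0⊕1⊕1 = 1
s2 (pos 2,3,6,7): 1⊕0⊕0⊕1 = 0
s4 (pos 4,5,6,7): 1⊕1⊕0⊕1 = 1
Syndrome s4…s1 = 101 → error at position 5.
Flip position 5: 1101101 → 1101001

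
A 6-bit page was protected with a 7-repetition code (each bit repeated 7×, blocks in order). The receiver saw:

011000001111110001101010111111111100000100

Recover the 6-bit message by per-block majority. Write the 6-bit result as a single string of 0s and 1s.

Block 1 (0110000): 2 ones → 0
Block 2 (0111111): 6 ones → 1
Block 3 (0001101): 3 ones → 0
Block 4 (0101111): 5 ones → 1
Block 5 (1111110): 6 ones → 1
Block 6 (0000100): 1 one → 0

010110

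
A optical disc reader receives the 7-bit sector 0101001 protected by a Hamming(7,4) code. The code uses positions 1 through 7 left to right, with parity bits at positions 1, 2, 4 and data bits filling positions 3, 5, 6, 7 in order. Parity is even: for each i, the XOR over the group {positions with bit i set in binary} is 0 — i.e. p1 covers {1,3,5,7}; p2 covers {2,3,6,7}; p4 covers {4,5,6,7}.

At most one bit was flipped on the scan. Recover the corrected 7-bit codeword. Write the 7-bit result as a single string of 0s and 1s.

1101001

s1 (pos 1,3,5,7): 0⊕0⊕0⊕1 = 1
s2 (pos 2,3,6,7): 1⊕0⊕0⊕1 = 0
s4 (pos 4,5,6,7): 1⊕0⊕0⊕1 = 0
Syndrome s4…s1 = 001 → error at position 1.
Flip position 1: 0101001 → 1101001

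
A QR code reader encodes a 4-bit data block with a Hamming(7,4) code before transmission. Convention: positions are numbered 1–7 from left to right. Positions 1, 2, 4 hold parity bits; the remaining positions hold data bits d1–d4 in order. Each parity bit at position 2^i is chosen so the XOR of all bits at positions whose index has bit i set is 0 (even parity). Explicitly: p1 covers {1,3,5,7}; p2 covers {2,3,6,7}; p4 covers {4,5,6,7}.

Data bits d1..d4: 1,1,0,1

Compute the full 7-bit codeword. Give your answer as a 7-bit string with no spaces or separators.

Place data at non-parity positions: p1 p2 1 p4 1 0 1
p1 (pos 1,3,5,7): XOR of data positions = 1⊕1⊕1 = 1
p2 (pos 2,3,6,7): XOR of data positions = 1⊕0⊕1 = 0
p4 (pos 4,5,6,7): XOR of data positions = 1⊕0⊕1 = 0
Codeword: 1010101

1010101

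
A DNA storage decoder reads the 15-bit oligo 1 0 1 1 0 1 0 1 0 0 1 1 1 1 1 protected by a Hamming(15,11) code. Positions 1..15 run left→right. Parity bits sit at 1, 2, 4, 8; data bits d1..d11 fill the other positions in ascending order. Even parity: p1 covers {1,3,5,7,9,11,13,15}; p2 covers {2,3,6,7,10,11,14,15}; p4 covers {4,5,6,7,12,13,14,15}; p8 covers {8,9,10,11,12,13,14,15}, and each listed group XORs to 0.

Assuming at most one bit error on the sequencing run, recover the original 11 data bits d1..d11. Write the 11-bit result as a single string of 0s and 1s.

s1 (pos 1,3,5,7,9,11,13,15): 1⊕1⊕0⊕0⊕0⊕1⊕1⊕1 = 1
s2 (pos 2,3,6,7,10,11,14,15): 0⊕1⊕1⊕0⊕0⊕1⊕1⊕1 = 1
s4 (pos 4,5,6,7,12,13,14,15): 1⊕0⊕1⊕0⊕1⊕1⊕1⊕1 = 0
s8 (pos 8,9,10,11,12,13,14,15): 1⊕0⊕0⊕1⊕1⊕1⊕1⊕1 = 0
Syndrome s8…s1 = 0011 → error at position 3.
Flip position 3: 101101010011111 → 100101010011111
Read data bits from positions 3,5,6,7,9,10,11,12,13,14,15: 00100011111

00100011111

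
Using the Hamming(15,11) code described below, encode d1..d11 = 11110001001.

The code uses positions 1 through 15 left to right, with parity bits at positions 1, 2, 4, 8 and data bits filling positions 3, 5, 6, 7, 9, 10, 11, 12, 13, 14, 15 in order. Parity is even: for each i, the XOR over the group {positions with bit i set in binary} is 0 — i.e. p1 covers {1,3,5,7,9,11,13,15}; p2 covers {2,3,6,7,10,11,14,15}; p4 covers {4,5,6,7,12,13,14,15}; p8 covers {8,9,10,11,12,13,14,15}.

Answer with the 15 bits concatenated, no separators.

001111100001001

Place data at non-parity positions: p1 p2 1 p4 1 1 1 p8 0 0 0 1 0 0 1
p1 (pos 1,3,5,7,9,11,13,15): XOR of data positions = 1⊕1⊕1⊕0⊕0⊕0⊕1 = 0
p2 (pos 2,3,6,7,10,11,14,15): XOR of data positions = 1⊕1⊕1⊕0⊕0⊕0⊕1 = 0
p4 (pos 4,5,6,7,12,13,14,15): XOR of data positions = 1⊕1⊕1⊕1⊕0⊕0⊕1 = 1
p8 (pos 8,9,10,11,12,13,14,15): XOR of data positions = 0⊕0⊕0⊕1⊕0⊕0⊕1 = 0
Codeword: 001111100001001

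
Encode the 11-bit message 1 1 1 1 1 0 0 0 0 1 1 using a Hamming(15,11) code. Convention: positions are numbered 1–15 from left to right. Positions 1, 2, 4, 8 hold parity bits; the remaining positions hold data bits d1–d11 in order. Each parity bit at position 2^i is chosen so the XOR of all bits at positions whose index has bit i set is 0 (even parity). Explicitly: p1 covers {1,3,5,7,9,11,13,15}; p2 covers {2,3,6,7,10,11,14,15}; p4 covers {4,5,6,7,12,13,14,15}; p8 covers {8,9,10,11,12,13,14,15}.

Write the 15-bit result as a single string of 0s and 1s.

111111111000011

Place data at non-parity positions: p1 p2 1 p4 1 1 1 p8 1 0 0 0 0 1 1
p1 (pos 1,3,5,7,9,11,13,15): XOR of data positions = 1⊕1⊕1⊕1⊕0⊕0⊕1 = 1
p2 (pos 2,3,6,7,10,11,14,15): XOR of data positions = 1⊕1⊕1⊕0⊕0⊕1⊕1 = 1
p4 (pos 4,5,6,7,12,13,14,15): XOR of data positions = 1⊕1⊕1⊕0⊕0⊕1⊕1 = 1
p8 (pos 8,9,10,11,12,13,14,15): XOR of data positions = 1⊕0⊕0⊕0⊕0⊕1⊕1 = 1
Codeword: 111111111000011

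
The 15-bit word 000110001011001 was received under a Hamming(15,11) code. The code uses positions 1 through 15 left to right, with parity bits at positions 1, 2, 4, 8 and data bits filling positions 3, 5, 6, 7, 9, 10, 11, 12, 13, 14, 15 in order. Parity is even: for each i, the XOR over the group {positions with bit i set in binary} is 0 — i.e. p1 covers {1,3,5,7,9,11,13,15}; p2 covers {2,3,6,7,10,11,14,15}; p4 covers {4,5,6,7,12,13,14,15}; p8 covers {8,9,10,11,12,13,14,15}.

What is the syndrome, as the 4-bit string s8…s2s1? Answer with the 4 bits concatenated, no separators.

s1 (pos 1,3,5,7,9,11,13,15): 0⊕0⊕1⊕0⊕1⊕1⊕0⊕1 = 0
s2 (pos 2,3,6,7,10,11,14,15): 0⊕0⊕0⊕0⊕0⊕1⊕0⊕1 = 0
s4 (pos 4,5,6,7,12,13,14,15): 1⊕1⊕0⊕0⊕1⊕0⊕0⊕1 = 0
s8 (pos 8,9,10,11,12,13,14,15): 0⊕1⊕0⊕1⊕1⊕0⊕0⊕1 = 0
Syndrome s8…s1 = 0000 → no error.

0000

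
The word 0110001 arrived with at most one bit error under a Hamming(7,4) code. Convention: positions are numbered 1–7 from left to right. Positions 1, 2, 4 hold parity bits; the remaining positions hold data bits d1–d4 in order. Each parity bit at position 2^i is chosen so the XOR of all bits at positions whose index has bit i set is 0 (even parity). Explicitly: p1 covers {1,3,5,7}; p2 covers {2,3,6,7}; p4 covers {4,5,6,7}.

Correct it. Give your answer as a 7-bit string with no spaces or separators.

0110011

s1 (pos 1,3,5,7): 0⊕1⊕0⊕1 = 0
s2 (pos 2,3,6,7): 1⊕1⊕0⊕1 = 1
s4 (pos 4,5,6,7): 0⊕0⊕0⊕1 = 1
Syndrome s4…s1 = 110 → error at position 6.
Flip position 6: 0110001 → 0110011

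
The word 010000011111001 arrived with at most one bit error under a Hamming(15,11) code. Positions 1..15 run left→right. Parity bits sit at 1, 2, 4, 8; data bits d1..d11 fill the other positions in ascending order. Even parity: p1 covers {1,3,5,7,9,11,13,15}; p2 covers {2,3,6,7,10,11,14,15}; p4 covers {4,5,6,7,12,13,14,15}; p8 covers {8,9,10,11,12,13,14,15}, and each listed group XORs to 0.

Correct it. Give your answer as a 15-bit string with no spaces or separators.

110000011111001

s1 (pos 1,3,5,7,9,11,13,15): 0⊕0⊕0⊕0⊕1⊕1⊕0⊕1 = 1
s2 (pos 2,3,6,7,10,11,14,15): 1⊕0⊕0⊕0⊕1⊕1⊕0⊕1 = 0
s4 (pos 4,5,6,7,12,13,14,15): 0⊕0⊕0⊕0⊕1⊕0⊕0⊕1 = 0
s8 (pos 8,9,10,11,12,13,14,15): 1⊕1⊕1⊕1⊕1⊕0⊕0⊕1 = 0
Syndrome s8…s1 = 0001 → error at position 1.
Flip position 1: 010000011111001 → 110000011111001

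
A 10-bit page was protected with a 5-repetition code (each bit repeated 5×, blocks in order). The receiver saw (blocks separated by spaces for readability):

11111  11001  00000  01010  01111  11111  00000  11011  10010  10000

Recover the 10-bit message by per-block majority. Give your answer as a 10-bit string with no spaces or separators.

Block 1 (11111): 5 ones → 1
Block 2 (11001): 3 ones → 1
Block 3 (00000): 0 ones → 0
Block 4 (01010): 2 ones → 0
Block 5 (01111): 4 ones → 1
Block 6 (11111): 5 ones → 1
Block 7 (00000): 0 ones → 0
Block 8 (11011): 4 ones → 1
Block 9 (10010): 2 ones → 0
Block 10 (10000): 1 one → 0

1100110100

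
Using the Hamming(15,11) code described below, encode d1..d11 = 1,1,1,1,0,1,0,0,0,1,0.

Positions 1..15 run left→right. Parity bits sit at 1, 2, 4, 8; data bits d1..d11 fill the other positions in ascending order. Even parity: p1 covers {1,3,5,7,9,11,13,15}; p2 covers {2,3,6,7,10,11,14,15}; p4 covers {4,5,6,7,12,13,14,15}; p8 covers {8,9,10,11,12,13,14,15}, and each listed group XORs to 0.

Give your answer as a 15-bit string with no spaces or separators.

Place data at non-parity positions: p1 p2 1 p4 1 1 1 p8 0 1 0 0 0 1 0
p1 (pos 1,3,5,7,9,11,13,15): XOR of data positions = 1⊕1⊕1⊕0⊕0⊕0⊕0 = 1
p2 (pos 2,3,6,7,10,11,14,15): XOR of data positions = 1⊕1⊕1⊕1⊕0⊕1⊕0 = 1
p4 (pos 4,5,6,7,12,13,14,15): XOR of data positions = 1⊕1⊕1⊕0⊕0⊕1⊕0 = 0
p8 (pos 8,9,10,11,12,13,14,15): XOR of data positions = 0⊕1⊕0⊕0⊕0⊕1⊕0 = 0
Codeword: 111011100100010

111011100100010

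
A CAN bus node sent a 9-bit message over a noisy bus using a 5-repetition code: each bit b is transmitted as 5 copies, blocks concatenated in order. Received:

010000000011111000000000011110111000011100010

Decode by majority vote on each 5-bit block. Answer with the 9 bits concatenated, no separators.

Block 1 (01000): 1 one → 0
Block 2 (00000): 0 ones → 0
Block 3 (11111): 5 ones → 1
Block 4 (00000): 0 ones → 0
Block 5 (00000): 0 ones → 0
Block 6 (11110): 4 ones → 1
Block 7 (11100): 3 ones → 1
Block 8 (00111): 3 ones → 1
Block 9 (00010): 1 one → 0

001001110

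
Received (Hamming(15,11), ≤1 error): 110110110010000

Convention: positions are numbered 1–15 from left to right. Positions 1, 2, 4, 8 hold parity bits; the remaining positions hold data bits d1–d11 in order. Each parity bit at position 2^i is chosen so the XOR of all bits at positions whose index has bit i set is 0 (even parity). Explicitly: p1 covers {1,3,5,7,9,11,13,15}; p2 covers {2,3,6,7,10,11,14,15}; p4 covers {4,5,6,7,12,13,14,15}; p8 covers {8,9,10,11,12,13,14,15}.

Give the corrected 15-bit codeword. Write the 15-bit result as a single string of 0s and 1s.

s1 (pos 1,3,5,7,9,11,13,15): 1⊕0⊕1⊕1⊕0⊕1⊕0⊕0 = 0
s2 (pos 2,3,6,7,10,11,14,15): 1⊕0⊕0⊕1⊕0⊕1⊕0⊕0 = 1
s4 (pos 4,5,6,7,12,13,14,15): 1⊕1⊕0⊕1⊕0⊕0⊕0⊕0 = 1
s8 (pos 8,9,10,11,12,13,14,15): 1⊕0⊕0⊕1⊕0⊕0⊕0⊕0 = 0
Syndrome s8…s1 = 0110 → error at position 6.
Flip position 6: 110110110010000 → 110111110010000

110111110010000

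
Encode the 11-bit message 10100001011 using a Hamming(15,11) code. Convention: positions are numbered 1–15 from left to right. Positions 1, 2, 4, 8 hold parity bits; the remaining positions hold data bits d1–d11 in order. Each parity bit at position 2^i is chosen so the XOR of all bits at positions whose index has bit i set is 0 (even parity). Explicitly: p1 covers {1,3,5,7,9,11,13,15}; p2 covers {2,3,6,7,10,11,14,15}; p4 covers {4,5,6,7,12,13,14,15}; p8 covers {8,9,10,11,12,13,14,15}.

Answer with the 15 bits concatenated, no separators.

001001010001011

Place data at non-parity positions: p1 p2 1 p4 0 1 0 p8 0 0 0 1 0 1 1
p1 (pos 1,3,5,7,9,11,13,15): XOR of data positions = 1⊕0⊕0⊕0⊕0⊕0⊕1 = 0
p2 (pos 2,3,6,7,10,11,14,15): XOR of data positions = 1⊕1⊕0⊕0⊕0⊕1⊕1 = 0
p4 (pos 4,5,6,7,12,13,14,15): XOR of data positions = 0⊕1⊕0⊕1⊕0⊕1⊕1 = 0
p8 (pos 8,9,10,11,12,13,14,15): XOR of data positions = 0⊕0⊕0⊕1⊕0⊕1⊕1 = 1
Codeword: 001001010001011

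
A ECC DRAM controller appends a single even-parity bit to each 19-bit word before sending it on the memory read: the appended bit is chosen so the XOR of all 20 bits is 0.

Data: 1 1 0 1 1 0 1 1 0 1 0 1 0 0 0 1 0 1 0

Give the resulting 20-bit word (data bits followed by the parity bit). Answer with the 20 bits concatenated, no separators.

11011011010100010100

XOR of the 19 data bits: 1⊕1⊕0⊕1⊕1⊕0⊕1⊕1⊕0⊕1⊕0⊕1⊕0⊕0⊕0⊕1⊕0⊕1⊕0 = 0
Parity bit = 0 (so all 20 bits XOR to 0).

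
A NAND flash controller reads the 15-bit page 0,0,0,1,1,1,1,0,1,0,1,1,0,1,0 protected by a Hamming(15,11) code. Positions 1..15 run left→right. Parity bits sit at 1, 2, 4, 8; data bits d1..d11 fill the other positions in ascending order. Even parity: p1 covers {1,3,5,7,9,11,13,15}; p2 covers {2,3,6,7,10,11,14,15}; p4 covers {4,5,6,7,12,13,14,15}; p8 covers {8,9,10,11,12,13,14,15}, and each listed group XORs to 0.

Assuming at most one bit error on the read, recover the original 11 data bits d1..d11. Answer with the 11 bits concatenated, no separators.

s1 (pos 1,3,5,7,9,11,13,15): 0⊕0⊕1⊕1⊕1⊕1⊕0⊕0 = 0
s2 (pos 2,3,6,7,10,11,14,15): 0⊕0⊕1⊕1⊕0⊕1⊕1⊕0 = 0
s4 (pos 4,5,6,7,12,13,14,15): 1⊕1⊕1⊕1⊕1⊕0⊕1⊕0 = 0
s8 (pos 8,9,10,11,12,13,14,15): 0⊕1⊕0⊕1⊕1⊕0⊕1⊕0 = 0
Syndrome s8…s1 = 0000 → no error.
Read data bits from positions 3,5,6,7,9,10,11,12,13,14,15: 01111011010

01111011010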